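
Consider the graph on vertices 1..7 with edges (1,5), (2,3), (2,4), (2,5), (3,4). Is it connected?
No, it has 3 components: {1, 2, 3, 4, 5}, {6}, {7}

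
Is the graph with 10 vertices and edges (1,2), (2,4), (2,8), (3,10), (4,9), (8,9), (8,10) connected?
No, it has 4 components: {1, 2, 3, 4, 8, 9, 10}, {5}, {6}, {7}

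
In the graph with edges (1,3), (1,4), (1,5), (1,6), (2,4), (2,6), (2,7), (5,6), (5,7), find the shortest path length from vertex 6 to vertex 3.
2 (path: 6 -> 1 -> 3, 2 edges)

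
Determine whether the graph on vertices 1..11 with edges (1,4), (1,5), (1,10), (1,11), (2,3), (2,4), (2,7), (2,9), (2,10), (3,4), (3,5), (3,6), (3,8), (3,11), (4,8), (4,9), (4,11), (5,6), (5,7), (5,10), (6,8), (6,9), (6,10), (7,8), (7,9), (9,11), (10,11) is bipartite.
No (odd cycle of length 3: 11 -> 1 -> 4 -> 11)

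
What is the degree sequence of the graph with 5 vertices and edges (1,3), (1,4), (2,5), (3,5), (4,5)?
[3, 2, 2, 2, 1] (degrees: deg(1)=2, deg(2)=1, deg(3)=2, deg(4)=2, deg(5)=3)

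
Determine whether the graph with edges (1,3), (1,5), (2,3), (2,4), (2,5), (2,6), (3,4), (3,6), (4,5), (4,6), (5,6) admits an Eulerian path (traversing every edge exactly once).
Yes — and in fact it has an Eulerian circuit (the graph is connected and all 6 vertices have even degree)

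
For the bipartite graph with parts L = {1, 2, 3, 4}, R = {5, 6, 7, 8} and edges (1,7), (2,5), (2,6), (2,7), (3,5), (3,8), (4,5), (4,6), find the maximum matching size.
4 (matching: (1,7), (2,6), (3,8), (4,5); upper bound min(|L|,|R|) = min(4,4) = 4)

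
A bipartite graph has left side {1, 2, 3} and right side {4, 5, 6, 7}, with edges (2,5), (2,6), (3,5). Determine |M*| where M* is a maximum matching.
2 (matching: (2,6), (3,5); upper bound min(|L|,|R|) = min(3,4) = 3)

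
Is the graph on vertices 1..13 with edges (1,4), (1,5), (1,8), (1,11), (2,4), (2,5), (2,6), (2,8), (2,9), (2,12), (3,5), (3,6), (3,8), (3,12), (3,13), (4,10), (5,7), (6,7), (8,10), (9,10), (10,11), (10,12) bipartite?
Yes. Partition: {1, 2, 3, 7, 10}, {4, 5, 6, 8, 9, 11, 12, 13}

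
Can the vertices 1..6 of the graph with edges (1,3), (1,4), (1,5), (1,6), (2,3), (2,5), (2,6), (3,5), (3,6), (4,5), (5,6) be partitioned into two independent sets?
No (odd cycle of length 3: 4 -> 1 -> 5 -> 4)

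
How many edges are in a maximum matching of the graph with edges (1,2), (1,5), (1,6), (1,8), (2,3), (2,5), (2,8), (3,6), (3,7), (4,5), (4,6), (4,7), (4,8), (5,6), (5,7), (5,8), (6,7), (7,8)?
4 (matching: (1,6), (2,3), (4,8), (5,7); upper bound floor(n/2) = floor(8/2) = 4)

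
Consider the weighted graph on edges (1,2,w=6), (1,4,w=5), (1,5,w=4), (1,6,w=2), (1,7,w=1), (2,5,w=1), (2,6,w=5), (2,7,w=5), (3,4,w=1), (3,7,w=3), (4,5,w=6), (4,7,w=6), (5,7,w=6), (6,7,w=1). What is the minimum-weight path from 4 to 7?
4 (path: 4 -> 3 -> 7; weights 1 + 3 = 4)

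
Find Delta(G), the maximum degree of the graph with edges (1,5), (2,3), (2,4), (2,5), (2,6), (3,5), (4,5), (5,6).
5 (attained at vertex 5)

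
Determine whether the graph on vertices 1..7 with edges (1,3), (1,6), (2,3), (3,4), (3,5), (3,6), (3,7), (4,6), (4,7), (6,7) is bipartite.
No (odd cycle of length 3: 3 -> 1 -> 6 -> 3)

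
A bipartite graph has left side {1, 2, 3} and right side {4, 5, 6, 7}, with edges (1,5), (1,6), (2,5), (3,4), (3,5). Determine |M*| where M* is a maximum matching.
3 (matching: (1,6), (2,5), (3,4); upper bound min(|L|,|R|) = min(3,4) = 3)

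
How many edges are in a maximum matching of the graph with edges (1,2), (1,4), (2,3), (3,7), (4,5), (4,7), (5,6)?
3 (matching: (2,3), (4,7), (5,6); upper bound floor(n/2) = floor(7/2) = 3)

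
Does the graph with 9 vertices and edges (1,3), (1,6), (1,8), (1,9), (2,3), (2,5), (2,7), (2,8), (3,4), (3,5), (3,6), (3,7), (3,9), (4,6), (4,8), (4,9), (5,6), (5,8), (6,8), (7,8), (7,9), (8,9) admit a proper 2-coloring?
No (odd cycle of length 3: 8 -> 1 -> 6 -> 8)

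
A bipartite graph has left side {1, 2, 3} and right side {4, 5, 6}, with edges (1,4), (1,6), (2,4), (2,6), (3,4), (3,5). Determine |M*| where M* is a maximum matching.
3 (matching: (1,6), (2,4), (3,5); upper bound min(|L|,|R|) = min(3,3) = 3)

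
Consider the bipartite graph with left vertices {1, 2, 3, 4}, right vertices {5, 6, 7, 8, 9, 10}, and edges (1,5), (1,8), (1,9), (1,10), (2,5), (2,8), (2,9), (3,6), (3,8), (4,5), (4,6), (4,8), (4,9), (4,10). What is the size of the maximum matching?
4 (matching: (1,10), (2,9), (3,8), (4,6); upper bound min(|L|,|R|) = min(4,6) = 4)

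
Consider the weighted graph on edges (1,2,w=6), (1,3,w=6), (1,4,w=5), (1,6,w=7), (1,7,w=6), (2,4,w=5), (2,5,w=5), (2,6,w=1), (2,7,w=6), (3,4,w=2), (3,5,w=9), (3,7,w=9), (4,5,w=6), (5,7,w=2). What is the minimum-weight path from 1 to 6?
7 (path: 1 -> 6; weights 7 = 7)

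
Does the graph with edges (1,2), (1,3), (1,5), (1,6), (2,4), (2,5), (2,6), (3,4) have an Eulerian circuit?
Yes (the graph is connected and all 6 vertices have even degree)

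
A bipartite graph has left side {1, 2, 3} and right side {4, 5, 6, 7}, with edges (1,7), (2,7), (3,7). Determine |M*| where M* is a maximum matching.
1 (matching: (1,7); upper bound min(|L|,|R|) = min(3,4) = 3)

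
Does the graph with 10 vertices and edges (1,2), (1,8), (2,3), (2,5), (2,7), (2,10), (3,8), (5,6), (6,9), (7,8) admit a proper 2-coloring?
Yes. Partition: {1, 3, 4, 5, 7, 9, 10}, {2, 6, 8}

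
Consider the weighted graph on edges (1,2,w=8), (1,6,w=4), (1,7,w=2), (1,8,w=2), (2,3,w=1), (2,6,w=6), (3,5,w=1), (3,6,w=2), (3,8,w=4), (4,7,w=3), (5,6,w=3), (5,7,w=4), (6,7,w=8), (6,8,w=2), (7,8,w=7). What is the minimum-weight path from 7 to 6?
6 (path: 7 -> 1 -> 6; weights 2 + 4 = 6)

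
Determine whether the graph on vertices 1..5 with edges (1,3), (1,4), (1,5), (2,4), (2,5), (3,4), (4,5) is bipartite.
No (odd cycle of length 3: 3 -> 1 -> 4 -> 3)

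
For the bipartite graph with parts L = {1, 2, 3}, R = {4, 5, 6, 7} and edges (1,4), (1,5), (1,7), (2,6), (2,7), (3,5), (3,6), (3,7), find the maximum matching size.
3 (matching: (1,7), (2,6), (3,5); upper bound min(|L|,|R|) = min(3,4) = 3)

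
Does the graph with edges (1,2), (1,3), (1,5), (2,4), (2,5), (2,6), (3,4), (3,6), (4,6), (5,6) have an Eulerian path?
No (4 vertices have odd degree: {1, 3, 4, 5}; Eulerian path requires 0 or 2)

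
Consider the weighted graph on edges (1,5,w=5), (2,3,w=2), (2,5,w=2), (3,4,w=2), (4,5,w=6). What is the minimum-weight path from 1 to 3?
9 (path: 1 -> 5 -> 2 -> 3; weights 5 + 2 + 2 = 9)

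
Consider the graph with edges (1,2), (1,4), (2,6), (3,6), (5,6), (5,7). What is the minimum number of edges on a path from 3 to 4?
4 (path: 3 -> 6 -> 2 -> 1 -> 4, 4 edges)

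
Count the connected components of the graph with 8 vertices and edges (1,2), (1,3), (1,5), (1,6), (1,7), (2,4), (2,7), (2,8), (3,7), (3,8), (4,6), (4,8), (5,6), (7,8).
1 (components: {1, 2, 3, 4, 5, 6, 7, 8})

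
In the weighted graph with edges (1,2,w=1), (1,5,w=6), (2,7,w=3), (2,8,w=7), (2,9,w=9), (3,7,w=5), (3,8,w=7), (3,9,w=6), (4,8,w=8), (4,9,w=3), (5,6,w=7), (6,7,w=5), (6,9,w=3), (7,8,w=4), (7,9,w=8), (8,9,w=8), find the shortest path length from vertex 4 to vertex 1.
13 (path: 4 -> 9 -> 2 -> 1; weights 3 + 9 + 1 = 13)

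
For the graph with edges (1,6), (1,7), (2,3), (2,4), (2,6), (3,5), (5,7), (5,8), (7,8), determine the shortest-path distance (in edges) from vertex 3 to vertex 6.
2 (path: 3 -> 2 -> 6, 2 edges)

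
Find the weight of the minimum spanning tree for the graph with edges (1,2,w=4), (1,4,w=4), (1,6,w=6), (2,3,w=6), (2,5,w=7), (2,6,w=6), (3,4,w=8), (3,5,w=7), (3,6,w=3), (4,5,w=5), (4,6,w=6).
22 (MST edges: (1,2,w=4), (1,4,w=4), (1,6,w=6), (3,6,w=3), (4,5,w=5); sum of weights 4 + 4 + 6 + 3 + 5 = 22)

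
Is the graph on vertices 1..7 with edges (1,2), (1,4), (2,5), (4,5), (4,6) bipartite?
Yes. Partition: {1, 3, 5, 6, 7}, {2, 4}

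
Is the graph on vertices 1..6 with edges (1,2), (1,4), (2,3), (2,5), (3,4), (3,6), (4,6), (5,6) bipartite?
No (odd cycle of length 5: 3 -> 2 -> 1 -> 4 -> 6 -> 3)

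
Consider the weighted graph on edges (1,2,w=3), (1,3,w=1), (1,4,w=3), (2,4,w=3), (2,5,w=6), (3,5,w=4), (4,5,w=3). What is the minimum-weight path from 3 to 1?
1 (path: 3 -> 1; weights 1 = 1)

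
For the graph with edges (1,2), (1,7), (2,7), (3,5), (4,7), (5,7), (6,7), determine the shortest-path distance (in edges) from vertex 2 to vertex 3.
3 (path: 2 -> 7 -> 5 -> 3, 3 edges)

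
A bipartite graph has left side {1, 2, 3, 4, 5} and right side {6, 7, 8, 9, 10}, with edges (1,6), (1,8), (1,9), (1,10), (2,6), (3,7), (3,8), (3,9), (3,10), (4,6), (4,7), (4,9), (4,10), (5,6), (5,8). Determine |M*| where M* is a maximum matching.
5 (matching: (1,10), (2,6), (3,9), (4,7), (5,8); upper bound min(|L|,|R|) = min(5,5) = 5)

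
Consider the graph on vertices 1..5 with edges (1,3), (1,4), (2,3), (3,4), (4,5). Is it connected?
Yes (BFS from 1 visits [1, 3, 4, 2, 5] — all 5 vertices reached)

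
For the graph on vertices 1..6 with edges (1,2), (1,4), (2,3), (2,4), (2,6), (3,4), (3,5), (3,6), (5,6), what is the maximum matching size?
3 (matching: (1,4), (2,6), (3,5); upper bound floor(n/2) = floor(6/2) = 3)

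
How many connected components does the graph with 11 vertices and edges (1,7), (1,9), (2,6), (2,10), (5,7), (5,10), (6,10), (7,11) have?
4 (components: {1, 2, 5, 6, 7, 9, 10, 11}, {3}, {4}, {8})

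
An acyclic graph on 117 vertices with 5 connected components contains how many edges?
112 (Each of the 5 component trees on V_i vertices has V_i - 1 edges; summing gives V - C = 117 - 5 = 112)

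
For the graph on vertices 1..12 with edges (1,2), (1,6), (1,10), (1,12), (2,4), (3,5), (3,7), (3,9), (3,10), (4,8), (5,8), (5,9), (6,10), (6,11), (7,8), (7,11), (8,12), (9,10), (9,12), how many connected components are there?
1 (components: {1, 2, 3, 4, 5, 6, 7, 8, 9, 10, 11, 12})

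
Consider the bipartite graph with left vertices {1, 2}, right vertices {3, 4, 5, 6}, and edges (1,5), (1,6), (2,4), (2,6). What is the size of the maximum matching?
2 (matching: (1,5), (2,6); upper bound min(|L|,|R|) = min(2,4) = 2)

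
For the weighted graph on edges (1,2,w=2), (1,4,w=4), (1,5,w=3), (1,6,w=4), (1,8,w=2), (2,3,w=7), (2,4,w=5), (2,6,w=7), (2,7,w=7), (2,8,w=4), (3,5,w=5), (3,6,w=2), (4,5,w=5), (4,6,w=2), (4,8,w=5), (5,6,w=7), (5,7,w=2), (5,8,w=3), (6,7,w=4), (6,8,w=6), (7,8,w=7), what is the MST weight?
17 (MST edges: (1,2,w=2), (1,4,w=4), (1,5,w=3), (1,8,w=2), (3,6,w=2), (4,6,w=2), (5,7,w=2); sum of weights 2 + 4 + 3 + 2 + 2 + 2 + 2 = 17)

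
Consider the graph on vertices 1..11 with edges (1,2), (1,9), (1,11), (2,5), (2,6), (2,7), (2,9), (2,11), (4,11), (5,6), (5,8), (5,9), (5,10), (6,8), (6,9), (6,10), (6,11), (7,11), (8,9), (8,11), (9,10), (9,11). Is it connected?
No, it has 2 components: {1, 2, 4, 5, 6, 7, 8, 9, 10, 11}, {3}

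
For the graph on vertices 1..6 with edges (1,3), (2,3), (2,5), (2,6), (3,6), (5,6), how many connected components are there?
2 (components: {1, 2, 3, 5, 6}, {4})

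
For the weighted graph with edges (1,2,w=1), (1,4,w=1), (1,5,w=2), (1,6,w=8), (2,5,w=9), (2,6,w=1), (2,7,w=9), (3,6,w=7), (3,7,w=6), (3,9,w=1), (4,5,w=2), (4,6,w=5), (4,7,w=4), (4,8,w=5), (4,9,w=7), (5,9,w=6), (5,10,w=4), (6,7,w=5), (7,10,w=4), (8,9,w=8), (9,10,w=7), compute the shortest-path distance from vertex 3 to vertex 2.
8 (path: 3 -> 6 -> 2; weights 7 + 1 = 8)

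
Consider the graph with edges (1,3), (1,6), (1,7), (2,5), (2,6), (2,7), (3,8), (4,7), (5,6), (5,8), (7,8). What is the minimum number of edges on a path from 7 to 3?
2 (path: 7 -> 8 -> 3, 2 edges)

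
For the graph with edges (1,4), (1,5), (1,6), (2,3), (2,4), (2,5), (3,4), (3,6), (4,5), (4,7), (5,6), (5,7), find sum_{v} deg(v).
24 (handshake: sum of degrees = 2|E| = 2 x 12 = 24)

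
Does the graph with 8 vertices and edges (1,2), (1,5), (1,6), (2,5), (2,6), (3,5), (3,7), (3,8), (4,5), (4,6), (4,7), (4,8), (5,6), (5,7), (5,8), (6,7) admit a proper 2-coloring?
No (odd cycle of length 3: 5 -> 1 -> 2 -> 5)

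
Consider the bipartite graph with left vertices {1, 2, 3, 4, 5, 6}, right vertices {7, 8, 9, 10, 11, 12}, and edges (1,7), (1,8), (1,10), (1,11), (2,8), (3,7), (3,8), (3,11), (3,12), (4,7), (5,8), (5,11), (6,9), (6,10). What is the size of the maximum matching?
6 (matching: (1,10), (2,8), (3,12), (4,7), (5,11), (6,9); upper bound min(|L|,|R|) = min(6,6) = 6)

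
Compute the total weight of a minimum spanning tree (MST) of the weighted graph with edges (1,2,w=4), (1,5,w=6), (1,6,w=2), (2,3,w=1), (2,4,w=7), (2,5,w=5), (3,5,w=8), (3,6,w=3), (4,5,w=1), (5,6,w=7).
12 (MST edges: (1,6,w=2), (2,3,w=1), (2,5,w=5), (3,6,w=3), (4,5,w=1); sum of weights 2 + 1 + 5 + 3 + 1 = 12)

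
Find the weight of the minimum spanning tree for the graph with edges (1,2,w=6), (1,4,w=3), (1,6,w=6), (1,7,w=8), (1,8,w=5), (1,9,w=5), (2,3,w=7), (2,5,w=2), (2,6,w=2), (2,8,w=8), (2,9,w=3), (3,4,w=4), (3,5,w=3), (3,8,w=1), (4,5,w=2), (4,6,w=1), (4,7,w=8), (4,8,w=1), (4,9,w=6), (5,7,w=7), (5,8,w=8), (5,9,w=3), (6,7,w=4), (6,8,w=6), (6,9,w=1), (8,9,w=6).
15 (MST edges: (1,4,w=3), (2,5,w=2), (2,6,w=2), (3,8,w=1), (4,6,w=1), (4,8,w=1), (6,7,w=4), (6,9,w=1); sum of weights 3 + 2 + 2 + 1 + 1 + 1 + 4 + 1 = 15)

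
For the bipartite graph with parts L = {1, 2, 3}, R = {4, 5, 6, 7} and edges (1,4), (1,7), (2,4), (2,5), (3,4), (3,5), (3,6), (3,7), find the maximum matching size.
3 (matching: (1,7), (2,5), (3,6); upper bound min(|L|,|R|) = min(3,4) = 3)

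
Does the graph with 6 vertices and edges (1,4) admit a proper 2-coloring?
Yes. Partition: {1, 2, 3, 5, 6}, {4}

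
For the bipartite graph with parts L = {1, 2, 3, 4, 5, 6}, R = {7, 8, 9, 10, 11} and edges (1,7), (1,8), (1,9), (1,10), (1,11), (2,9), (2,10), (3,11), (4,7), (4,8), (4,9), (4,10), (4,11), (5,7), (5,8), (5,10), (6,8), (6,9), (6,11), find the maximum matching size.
5 (matching: (1,11), (2,10), (4,9), (5,7), (6,8); upper bound min(|L|,|R|) = min(6,5) = 5)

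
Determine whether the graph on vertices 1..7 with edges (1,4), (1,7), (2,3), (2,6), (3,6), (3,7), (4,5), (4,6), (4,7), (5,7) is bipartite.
No (odd cycle of length 3: 4 -> 1 -> 7 -> 4)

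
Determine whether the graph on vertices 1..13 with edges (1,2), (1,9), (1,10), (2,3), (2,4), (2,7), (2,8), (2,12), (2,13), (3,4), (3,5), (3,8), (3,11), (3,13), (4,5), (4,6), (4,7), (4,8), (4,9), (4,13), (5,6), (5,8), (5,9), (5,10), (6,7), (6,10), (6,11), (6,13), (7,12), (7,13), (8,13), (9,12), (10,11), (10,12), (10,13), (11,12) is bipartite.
No (odd cycle of length 3: 13 -> 2 -> 4 -> 13)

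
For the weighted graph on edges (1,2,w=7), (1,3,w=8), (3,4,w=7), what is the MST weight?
22 (MST edges: (1,2,w=7), (1,3,w=8), (3,4,w=7); sum of weights 7 + 8 + 7 = 22)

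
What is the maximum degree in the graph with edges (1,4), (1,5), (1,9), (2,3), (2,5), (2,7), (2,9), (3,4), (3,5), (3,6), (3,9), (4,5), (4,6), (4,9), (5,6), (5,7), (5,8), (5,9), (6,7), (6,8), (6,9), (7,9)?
8 (attained at vertex 5)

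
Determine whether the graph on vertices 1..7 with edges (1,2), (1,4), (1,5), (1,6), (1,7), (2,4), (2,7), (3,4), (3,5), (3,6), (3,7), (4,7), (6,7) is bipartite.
No (odd cycle of length 3: 7 -> 1 -> 6 -> 7)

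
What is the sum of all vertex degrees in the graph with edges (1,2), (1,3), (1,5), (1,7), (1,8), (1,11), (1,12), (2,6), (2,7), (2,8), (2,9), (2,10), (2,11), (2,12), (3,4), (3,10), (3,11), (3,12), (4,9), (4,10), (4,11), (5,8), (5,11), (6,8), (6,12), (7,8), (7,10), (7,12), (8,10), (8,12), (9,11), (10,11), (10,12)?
66 (handshake: sum of degrees = 2|E| = 2 x 33 = 66)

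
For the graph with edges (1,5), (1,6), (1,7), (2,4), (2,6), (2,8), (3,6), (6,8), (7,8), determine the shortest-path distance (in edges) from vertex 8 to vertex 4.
2 (path: 8 -> 2 -> 4, 2 edges)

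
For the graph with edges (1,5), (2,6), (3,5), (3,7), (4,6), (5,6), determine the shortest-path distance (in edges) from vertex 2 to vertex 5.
2 (path: 2 -> 6 -> 5, 2 edges)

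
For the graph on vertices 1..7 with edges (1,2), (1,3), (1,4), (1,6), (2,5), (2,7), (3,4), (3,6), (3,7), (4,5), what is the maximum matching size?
3 (matching: (1,6), (2,5), (3,7); upper bound floor(n/2) = floor(7/2) = 3)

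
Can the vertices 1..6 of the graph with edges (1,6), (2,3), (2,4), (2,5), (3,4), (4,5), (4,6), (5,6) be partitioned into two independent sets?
No (odd cycle of length 3: 4 -> 6 -> 5 -> 4)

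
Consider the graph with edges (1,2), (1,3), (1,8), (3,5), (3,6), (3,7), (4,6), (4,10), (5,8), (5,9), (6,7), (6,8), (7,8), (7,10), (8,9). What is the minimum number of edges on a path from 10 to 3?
2 (path: 10 -> 7 -> 3, 2 edges)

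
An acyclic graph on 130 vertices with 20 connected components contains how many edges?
110 (Each of the 20 component trees on V_i vertices has V_i - 1 edges; summing gives V - C = 130 - 20 = 110)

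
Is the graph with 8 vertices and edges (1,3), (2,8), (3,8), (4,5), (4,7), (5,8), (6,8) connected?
Yes (BFS from 1 visits [1, 3, 8, 2, 5, 6, 4, 7] — all 8 vertices reached)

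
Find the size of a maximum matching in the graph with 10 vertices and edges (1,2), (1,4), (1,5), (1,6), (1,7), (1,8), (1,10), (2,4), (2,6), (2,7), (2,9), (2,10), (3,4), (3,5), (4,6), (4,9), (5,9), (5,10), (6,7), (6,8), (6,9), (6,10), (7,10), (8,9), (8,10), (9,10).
5 (matching: (1,8), (2,4), (3,5), (6,7), (9,10); upper bound floor(n/2) = floor(10/2) = 5)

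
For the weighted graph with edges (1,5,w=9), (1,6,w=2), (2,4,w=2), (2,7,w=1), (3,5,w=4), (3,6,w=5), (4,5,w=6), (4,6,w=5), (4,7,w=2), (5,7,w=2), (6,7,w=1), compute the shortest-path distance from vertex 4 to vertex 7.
2 (path: 4 -> 7; weights 2 = 2)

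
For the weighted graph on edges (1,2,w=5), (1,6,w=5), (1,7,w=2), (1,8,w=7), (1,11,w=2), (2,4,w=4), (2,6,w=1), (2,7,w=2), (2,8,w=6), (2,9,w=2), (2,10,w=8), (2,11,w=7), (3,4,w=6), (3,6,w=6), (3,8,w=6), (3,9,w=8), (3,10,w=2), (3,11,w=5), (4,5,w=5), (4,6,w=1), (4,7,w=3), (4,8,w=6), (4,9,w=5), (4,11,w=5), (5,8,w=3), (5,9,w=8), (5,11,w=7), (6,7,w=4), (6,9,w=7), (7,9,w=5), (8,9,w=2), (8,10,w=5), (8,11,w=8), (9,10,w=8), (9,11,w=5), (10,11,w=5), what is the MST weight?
22 (MST edges: (1,7,w=2), (1,11,w=2), (2,6,w=1), (2,7,w=2), (2,9,w=2), (3,10,w=2), (3,11,w=5), (4,6,w=1), (5,8,w=3), (8,9,w=2); sum of weights 2 + 2 + 1 + 2 + 2 + 2 + 5 + 1 + 3 + 2 = 22)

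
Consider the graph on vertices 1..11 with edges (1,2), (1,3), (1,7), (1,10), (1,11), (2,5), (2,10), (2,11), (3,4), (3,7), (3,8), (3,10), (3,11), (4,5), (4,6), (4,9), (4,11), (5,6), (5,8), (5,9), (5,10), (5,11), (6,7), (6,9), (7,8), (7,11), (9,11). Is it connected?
Yes (BFS from 1 visits [1, 2, 3, 7, 10, 11, 5, 4, 8, 6, 9] — all 11 vertices reached)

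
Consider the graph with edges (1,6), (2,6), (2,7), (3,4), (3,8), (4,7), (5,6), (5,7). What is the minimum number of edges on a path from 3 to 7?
2 (path: 3 -> 4 -> 7, 2 edges)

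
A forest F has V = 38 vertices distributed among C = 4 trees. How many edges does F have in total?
34 (Each of the 4 component trees on V_i vertices has V_i - 1 edges; summing gives V - C = 38 - 4 = 34)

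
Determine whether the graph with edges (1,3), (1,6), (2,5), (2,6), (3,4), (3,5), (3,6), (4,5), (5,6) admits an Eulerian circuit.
Yes (the graph is connected and all 6 vertices have even degree)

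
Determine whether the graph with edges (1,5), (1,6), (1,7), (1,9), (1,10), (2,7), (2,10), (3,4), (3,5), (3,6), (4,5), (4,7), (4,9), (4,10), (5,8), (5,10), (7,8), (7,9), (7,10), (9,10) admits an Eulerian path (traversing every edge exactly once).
No (4 vertices have odd degree: {1, 3, 4, 5}; Eulerian path requires 0 or 2)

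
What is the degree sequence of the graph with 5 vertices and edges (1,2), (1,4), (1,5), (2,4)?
[3, 2, 2, 1, 0] (degrees: deg(1)=3, deg(2)=2, deg(3)=0, deg(4)=2, deg(5)=1)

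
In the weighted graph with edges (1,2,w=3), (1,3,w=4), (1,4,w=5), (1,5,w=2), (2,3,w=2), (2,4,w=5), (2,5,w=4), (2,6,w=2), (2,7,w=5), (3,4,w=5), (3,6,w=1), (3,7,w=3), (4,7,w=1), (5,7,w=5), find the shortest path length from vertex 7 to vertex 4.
1 (path: 7 -> 4; weights 1 = 1)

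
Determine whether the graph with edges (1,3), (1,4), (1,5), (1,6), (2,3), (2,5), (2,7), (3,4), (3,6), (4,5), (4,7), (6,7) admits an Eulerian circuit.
No (4 vertices have odd degree: {2, 5, 6, 7}; Eulerian circuit requires 0)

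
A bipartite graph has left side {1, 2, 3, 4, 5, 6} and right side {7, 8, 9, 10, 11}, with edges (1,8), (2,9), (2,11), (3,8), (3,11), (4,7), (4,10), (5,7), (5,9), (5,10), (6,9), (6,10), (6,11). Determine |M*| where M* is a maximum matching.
5 (matching: (1,8), (2,11), (4,10), (5,7), (6,9); upper bound min(|L|,|R|) = min(6,5) = 5)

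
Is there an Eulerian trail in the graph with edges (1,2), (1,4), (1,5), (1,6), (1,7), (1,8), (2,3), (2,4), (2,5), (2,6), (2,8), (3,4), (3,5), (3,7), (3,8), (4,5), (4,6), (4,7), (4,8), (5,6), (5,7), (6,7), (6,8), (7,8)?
Yes (the graph is connected and exactly 2 vertices have odd degree: {3, 4}; any Eulerian path must start and end at those)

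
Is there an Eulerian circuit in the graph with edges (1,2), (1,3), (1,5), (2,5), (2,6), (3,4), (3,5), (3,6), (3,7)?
No (6 vertices have odd degree: {1, 2, 3, 4, 5, 7}; Eulerian circuit requires 0)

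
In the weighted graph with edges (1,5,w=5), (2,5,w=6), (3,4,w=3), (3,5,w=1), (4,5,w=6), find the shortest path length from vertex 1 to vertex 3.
6 (path: 1 -> 5 -> 3; weights 5 + 1 = 6)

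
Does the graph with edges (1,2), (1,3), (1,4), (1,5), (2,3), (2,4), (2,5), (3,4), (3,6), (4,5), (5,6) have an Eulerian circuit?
Yes (the graph is connected and all 6 vertices have even degree)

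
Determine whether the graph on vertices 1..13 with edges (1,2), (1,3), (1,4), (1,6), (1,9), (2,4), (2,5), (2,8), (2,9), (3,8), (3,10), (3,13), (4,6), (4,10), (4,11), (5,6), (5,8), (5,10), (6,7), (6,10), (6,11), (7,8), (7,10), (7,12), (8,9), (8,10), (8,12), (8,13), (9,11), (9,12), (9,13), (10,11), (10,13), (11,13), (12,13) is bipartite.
No (odd cycle of length 3: 6 -> 1 -> 4 -> 6)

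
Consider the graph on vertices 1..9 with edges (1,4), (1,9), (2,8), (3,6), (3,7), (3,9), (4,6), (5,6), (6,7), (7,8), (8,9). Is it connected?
Yes (BFS from 1 visits [1, 4, 9, 6, 3, 8, 5, 7, 2] — all 9 vertices reached)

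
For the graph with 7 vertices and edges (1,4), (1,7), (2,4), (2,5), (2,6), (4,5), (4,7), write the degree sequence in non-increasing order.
[4, 3, 2, 2, 2, 1, 0] (degrees: deg(1)=2, deg(2)=3, deg(3)=0, deg(4)=4, deg(5)=2, deg(6)=1, deg(7)=2)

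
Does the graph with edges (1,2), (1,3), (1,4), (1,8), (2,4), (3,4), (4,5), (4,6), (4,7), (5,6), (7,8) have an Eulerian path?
Yes — and in fact it has an Eulerian circuit (the graph is connected and all 8 vertices have even degree)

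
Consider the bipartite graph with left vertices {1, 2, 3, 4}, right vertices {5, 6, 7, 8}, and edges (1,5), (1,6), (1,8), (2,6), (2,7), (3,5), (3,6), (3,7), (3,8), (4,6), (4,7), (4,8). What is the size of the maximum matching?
4 (matching: (1,8), (2,7), (3,5), (4,6); upper bound min(|L|,|R|) = min(4,4) = 4)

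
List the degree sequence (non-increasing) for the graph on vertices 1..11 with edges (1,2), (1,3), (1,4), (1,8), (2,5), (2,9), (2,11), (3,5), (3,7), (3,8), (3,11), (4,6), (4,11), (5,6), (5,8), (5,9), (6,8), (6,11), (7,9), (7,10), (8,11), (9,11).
[6, 5, 5, 5, 4, 4, 4, 4, 3, 3, 1] (degrees: deg(1)=4, deg(2)=4, deg(3)=5, deg(4)=3, deg(5)=5, deg(6)=4, deg(7)=3, deg(8)=5, deg(9)=4, deg(10)=1, deg(11)=6)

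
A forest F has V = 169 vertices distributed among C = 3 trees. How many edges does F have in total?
166 (Each of the 3 component trees on V_i vertices has V_i - 1 edges; summing gives V - C = 169 - 3 = 166)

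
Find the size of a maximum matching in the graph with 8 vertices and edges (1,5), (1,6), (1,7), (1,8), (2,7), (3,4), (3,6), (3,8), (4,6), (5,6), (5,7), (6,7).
4 (matching: (1,5), (2,7), (3,8), (4,6); upper bound floor(n/2) = floor(8/2) = 4)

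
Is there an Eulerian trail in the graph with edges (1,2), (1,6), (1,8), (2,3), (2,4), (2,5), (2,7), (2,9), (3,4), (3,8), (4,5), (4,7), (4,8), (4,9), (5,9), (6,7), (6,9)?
No (6 vertices have odd degree: {1, 3, 5, 6, 7, 8}; Eulerian path requires 0 or 2)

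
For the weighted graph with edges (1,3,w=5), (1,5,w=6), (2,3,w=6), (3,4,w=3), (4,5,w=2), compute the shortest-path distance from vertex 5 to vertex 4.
2 (path: 5 -> 4; weights 2 = 2)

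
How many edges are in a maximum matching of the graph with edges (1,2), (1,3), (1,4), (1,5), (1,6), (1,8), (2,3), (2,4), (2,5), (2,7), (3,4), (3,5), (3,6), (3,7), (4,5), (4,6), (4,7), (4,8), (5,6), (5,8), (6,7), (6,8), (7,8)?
4 (matching: (1,4), (2,5), (3,7), (6,8); upper bound floor(n/2) = floor(8/2) = 4)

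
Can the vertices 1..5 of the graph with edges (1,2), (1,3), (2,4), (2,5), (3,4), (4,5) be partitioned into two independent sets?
No (odd cycle of length 3: 4 -> 2 -> 5 -> 4)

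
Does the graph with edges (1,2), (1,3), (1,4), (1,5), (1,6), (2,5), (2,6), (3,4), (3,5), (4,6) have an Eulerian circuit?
No (6 vertices have odd degree: {1, 2, 3, 4, 5, 6}; Eulerian circuit requires 0)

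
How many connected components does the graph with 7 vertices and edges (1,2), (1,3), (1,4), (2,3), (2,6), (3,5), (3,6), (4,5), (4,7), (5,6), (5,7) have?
1 (components: {1, 2, 3, 4, 5, 6, 7})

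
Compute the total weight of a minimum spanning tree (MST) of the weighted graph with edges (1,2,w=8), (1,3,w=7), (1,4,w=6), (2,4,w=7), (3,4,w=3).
16 (MST edges: (1,4,w=6), (2,4,w=7), (3,4,w=3); sum of weights 6 + 7 + 3 = 16)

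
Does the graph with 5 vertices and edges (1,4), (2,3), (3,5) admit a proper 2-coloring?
Yes. Partition: {1, 2, 5}, {3, 4}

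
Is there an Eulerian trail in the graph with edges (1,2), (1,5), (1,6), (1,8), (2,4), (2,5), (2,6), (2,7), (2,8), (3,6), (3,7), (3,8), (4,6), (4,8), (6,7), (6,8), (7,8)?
Yes (the graph is connected and exactly 2 vertices have odd degree: {3, 4}; any Eulerian path must start and end at those)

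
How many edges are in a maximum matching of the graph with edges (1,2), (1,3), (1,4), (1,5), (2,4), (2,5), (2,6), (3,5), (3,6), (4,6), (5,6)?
3 (matching: (1,4), (2,5), (3,6); upper bound floor(n/2) = floor(6/2) = 3)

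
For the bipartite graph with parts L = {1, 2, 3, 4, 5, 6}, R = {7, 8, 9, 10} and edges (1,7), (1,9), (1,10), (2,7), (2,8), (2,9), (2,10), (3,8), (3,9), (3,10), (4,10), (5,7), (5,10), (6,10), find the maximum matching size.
4 (matching: (1,10), (2,9), (3,8), (5,7); upper bound min(|L|,|R|) = min(6,4) = 4)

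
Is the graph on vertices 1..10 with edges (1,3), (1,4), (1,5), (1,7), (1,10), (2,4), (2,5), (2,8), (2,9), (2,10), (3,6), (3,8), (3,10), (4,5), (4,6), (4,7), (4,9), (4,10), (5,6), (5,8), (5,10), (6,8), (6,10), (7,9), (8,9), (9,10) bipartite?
No (odd cycle of length 3: 7 -> 1 -> 4 -> 7)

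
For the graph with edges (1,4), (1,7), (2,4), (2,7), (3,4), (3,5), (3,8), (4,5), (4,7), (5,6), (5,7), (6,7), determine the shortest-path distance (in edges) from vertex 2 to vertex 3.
2 (path: 2 -> 4 -> 3, 2 edges)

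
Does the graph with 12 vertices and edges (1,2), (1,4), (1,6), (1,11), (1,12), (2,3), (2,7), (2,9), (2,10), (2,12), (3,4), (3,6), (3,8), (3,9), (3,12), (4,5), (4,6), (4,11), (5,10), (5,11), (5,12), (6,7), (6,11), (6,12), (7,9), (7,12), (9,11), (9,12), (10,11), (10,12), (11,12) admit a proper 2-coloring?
No (odd cycle of length 3: 2 -> 1 -> 12 -> 2)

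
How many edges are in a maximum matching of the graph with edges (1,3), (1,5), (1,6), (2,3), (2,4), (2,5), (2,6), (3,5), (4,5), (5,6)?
3 (matching: (1,3), (2,4), (5,6); upper bound floor(n/2) = floor(6/2) = 3)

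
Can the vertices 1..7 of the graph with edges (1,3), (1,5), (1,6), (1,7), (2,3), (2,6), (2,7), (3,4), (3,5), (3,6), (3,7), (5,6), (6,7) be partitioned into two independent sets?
No (odd cycle of length 3: 7 -> 1 -> 6 -> 7)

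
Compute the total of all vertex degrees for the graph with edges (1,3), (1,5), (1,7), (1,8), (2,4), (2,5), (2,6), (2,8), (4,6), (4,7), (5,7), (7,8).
24 (handshake: sum of degrees = 2|E| = 2 x 12 = 24)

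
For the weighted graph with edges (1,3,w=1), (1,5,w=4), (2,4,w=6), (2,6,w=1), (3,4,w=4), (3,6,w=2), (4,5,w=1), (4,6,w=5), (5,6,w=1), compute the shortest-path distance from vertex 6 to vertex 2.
1 (path: 6 -> 2; weights 1 = 1)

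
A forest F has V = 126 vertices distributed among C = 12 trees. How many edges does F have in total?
114 (Each of the 12 component trees on V_i vertices has V_i - 1 edges; summing gives V - C = 126 - 12 = 114)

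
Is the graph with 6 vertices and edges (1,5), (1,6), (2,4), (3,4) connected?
No, it has 2 components: {1, 5, 6}, {2, 3, 4}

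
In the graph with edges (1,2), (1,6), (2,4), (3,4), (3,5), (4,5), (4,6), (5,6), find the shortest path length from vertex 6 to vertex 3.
2 (path: 6 -> 5 -> 3, 2 edges)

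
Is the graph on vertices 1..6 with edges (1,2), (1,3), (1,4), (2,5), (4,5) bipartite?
Yes. Partition: {1, 5, 6}, {2, 3, 4}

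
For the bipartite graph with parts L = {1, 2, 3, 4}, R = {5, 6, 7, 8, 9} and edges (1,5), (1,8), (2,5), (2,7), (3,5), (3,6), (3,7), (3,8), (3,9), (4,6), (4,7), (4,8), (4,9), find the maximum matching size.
4 (matching: (1,8), (2,7), (3,9), (4,6); upper bound min(|L|,|R|) = min(4,5) = 4)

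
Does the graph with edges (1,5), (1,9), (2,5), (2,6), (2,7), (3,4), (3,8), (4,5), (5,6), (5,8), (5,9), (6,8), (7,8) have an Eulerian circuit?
No (2 vertices have odd degree: {2, 6}; Eulerian circuit requires 0)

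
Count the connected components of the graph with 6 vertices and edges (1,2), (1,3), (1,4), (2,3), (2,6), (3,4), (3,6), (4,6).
2 (components: {1, 2, 3, 4, 6}, {5})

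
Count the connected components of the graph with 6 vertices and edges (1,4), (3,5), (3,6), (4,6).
2 (components: {1, 3, 4, 5, 6}, {2})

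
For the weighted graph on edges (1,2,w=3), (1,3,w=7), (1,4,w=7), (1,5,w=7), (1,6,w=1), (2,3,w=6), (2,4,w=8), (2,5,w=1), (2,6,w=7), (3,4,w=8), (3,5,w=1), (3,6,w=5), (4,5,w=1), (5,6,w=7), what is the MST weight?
7 (MST edges: (1,2,w=3), (1,6,w=1), (2,5,w=1), (3,5,w=1), (4,5,w=1); sum of weights 3 + 1 + 1 + 1 + 1 = 7)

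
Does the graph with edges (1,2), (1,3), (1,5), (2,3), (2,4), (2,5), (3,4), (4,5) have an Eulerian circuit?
No (4 vertices have odd degree: {1, 3, 4, 5}; Eulerian circuit requires 0)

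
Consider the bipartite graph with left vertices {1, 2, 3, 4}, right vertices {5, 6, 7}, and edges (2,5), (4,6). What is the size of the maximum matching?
2 (matching: (2,5), (4,6); upper bound min(|L|,|R|) = min(4,3) = 3)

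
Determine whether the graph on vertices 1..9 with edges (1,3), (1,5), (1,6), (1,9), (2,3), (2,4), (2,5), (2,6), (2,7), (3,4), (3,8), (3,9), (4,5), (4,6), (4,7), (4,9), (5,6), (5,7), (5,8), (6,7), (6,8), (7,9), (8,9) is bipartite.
No (odd cycle of length 3: 3 -> 1 -> 9 -> 3)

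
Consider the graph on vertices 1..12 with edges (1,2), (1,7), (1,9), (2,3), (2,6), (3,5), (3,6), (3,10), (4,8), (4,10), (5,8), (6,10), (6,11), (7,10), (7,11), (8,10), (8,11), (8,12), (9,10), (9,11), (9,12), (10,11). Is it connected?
Yes (BFS from 1 visits [1, 2, 7, 9, 3, 6, 10, 11, 12, 5, 4, 8] — all 12 vertices reached)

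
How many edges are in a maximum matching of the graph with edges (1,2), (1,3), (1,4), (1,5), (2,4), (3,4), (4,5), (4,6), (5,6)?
3 (matching: (1,2), (3,4), (5,6); upper bound floor(n/2) = floor(6/2) = 3)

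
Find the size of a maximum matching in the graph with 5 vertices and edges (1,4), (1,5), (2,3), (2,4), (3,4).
2 (matching: (1,5), (3,4); upper bound floor(n/2) = floor(5/2) = 2)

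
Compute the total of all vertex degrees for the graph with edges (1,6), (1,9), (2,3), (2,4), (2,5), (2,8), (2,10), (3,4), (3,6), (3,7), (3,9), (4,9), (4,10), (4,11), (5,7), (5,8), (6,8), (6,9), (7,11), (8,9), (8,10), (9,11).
44 (handshake: sum of degrees = 2|E| = 2 x 22 = 44)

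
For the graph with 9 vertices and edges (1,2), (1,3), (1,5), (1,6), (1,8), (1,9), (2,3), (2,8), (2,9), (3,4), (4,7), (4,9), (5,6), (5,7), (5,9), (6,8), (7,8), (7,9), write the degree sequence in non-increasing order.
[6, 5, 4, 4, 4, 4, 3, 3, 3] (degrees: deg(1)=6, deg(2)=4, deg(3)=3, deg(4)=3, deg(5)=4, deg(6)=3, deg(7)=4, deg(8)=4, deg(9)=5)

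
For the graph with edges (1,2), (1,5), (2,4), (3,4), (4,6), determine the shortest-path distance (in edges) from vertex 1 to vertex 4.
2 (path: 1 -> 2 -> 4, 2 edges)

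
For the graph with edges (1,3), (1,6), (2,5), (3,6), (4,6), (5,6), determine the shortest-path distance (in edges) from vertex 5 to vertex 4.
2 (path: 5 -> 6 -> 4, 2 edges)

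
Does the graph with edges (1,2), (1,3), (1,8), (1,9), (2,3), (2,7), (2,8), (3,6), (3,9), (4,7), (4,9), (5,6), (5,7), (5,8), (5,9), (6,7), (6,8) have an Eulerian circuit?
Yes (the graph is connected and all 9 vertices have even degree)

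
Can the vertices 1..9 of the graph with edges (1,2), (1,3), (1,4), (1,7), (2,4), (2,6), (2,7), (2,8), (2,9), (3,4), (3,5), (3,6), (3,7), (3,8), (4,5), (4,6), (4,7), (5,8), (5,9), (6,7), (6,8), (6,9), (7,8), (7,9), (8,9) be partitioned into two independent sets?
No (odd cycle of length 3: 3 -> 1 -> 4 -> 3)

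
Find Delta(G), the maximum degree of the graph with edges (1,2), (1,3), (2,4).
2 (attained at vertices 1, 2)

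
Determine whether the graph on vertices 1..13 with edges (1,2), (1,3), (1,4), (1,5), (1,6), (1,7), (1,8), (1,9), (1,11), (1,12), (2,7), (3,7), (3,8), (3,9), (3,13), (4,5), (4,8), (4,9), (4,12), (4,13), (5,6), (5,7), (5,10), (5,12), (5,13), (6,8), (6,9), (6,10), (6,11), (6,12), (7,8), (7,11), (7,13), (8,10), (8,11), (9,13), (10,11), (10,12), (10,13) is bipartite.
No (odd cycle of length 3: 7 -> 1 -> 2 -> 7)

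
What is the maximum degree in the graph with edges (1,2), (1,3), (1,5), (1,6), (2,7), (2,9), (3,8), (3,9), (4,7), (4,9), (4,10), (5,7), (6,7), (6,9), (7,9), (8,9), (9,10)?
7 (attained at vertex 9)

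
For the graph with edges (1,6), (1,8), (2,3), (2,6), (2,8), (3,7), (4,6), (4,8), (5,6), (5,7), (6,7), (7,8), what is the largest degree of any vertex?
5 (attained at vertex 6)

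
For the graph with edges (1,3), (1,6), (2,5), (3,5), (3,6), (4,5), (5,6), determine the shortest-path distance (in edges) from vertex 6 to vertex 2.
2 (path: 6 -> 5 -> 2, 2 edges)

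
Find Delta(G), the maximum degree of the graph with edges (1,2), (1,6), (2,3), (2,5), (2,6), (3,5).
4 (attained at vertex 2)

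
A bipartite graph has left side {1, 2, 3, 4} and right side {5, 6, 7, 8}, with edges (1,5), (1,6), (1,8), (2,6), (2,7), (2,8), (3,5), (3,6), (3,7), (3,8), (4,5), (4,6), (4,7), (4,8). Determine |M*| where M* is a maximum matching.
4 (matching: (1,8), (2,7), (3,6), (4,5); upper bound min(|L|,|R|) = min(4,4) = 4)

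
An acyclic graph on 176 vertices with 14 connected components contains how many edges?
162 (Each of the 14 component trees on V_i vertices has V_i - 1 edges; summing gives V - C = 176 - 14 = 162)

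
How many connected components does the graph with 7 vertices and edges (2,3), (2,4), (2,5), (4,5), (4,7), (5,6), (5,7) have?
2 (components: {1}, {2, 3, 4, 5, 6, 7})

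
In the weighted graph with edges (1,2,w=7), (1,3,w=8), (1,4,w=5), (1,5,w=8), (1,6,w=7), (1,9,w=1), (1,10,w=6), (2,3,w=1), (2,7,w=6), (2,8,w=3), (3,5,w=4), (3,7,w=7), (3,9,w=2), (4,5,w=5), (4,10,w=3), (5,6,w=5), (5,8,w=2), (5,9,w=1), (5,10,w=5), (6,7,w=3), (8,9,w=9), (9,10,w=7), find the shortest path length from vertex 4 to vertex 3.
8 (path: 4 -> 1 -> 9 -> 3; weights 5 + 1 + 2 = 8)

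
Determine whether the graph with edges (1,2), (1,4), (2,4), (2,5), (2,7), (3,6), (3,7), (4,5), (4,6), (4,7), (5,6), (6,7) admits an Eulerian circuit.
No (2 vertices have odd degree: {4, 5}; Eulerian circuit requires 0)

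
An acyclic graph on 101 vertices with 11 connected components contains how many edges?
90 (Each of the 11 component trees on V_i vertices has V_i - 1 edges; summing gives V - C = 101 - 11 = 90)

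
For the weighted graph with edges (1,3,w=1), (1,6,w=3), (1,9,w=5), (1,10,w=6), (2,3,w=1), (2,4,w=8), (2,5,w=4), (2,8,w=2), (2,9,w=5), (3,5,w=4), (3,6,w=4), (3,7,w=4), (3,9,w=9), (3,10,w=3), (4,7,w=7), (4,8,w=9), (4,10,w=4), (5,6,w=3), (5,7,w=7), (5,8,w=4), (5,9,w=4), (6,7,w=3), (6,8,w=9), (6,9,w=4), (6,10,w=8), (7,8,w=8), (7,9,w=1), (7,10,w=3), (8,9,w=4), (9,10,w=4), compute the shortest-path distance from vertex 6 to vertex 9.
4 (path: 6 -> 9; weights 4 = 4)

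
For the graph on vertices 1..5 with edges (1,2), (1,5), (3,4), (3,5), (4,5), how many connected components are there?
1 (components: {1, 2, 3, 4, 5})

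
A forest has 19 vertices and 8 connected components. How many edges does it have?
11 (Each of the 8 component trees on V_i vertices has V_i - 1 edges; summing gives V - C = 19 - 8 = 11)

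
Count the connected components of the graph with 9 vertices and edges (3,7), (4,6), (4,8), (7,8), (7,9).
4 (components: {1}, {2}, {3, 4, 6, 7, 8, 9}, {5})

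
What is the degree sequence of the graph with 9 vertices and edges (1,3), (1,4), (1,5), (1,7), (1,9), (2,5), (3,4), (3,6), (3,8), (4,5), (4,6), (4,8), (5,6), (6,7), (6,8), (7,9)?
[5, 5, 5, 4, 4, 3, 3, 2, 1] (degrees: deg(1)=5, deg(2)=1, deg(3)=4, deg(4)=5, deg(5)=4, deg(6)=5, deg(7)=3, deg(8)=3, deg(9)=2)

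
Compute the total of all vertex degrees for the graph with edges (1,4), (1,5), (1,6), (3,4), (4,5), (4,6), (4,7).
14 (handshake: sum of degrees = 2|E| = 2 x 7 = 14)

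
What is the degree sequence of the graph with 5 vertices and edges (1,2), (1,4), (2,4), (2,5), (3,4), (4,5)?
[4, 3, 2, 2, 1] (degrees: deg(1)=2, deg(2)=3, deg(3)=1, deg(4)=4, deg(5)=2)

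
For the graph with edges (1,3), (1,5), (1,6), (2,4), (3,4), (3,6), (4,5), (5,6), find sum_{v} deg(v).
16 (handshake: sum of degrees = 2|E| = 2 x 8 = 16)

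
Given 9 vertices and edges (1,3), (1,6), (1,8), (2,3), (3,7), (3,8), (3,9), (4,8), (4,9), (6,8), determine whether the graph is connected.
No, it has 2 components: {1, 2, 3, 4, 6, 7, 8, 9}, {5}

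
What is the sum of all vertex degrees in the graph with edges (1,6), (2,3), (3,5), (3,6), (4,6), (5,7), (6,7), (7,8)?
16 (handshake: sum of degrees = 2|E| = 2 x 8 = 16)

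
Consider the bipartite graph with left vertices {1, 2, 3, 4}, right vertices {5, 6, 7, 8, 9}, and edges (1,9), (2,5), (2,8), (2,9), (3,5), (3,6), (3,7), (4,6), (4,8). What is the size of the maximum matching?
4 (matching: (1,9), (2,8), (3,7), (4,6); upper bound min(|L|,|R|) = min(4,5) = 4)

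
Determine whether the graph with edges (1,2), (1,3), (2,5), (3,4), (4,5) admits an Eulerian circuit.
Yes (the graph is connected and all 5 vertices have even degree)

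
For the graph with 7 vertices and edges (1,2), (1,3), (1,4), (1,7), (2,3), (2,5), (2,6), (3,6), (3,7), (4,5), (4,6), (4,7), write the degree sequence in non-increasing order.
[4, 4, 4, 4, 3, 3, 2] (degrees: deg(1)=4, deg(2)=4, deg(3)=4, deg(4)=4, deg(5)=2, deg(6)=3, deg(7)=3)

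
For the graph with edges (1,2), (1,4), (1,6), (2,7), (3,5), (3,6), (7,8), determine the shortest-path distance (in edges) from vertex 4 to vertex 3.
3 (path: 4 -> 1 -> 6 -> 3, 3 edges)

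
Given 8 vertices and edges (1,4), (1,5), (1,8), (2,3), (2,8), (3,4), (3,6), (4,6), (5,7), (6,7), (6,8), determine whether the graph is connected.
Yes (BFS from 1 visits [1, 4, 5, 8, 3, 6, 7, 2] — all 8 vertices reached)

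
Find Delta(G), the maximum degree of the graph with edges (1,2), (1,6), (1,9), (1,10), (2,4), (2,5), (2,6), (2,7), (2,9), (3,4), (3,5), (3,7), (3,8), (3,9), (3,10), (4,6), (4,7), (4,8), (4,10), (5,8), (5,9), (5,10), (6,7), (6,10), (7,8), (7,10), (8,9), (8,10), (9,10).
8 (attained at vertex 10)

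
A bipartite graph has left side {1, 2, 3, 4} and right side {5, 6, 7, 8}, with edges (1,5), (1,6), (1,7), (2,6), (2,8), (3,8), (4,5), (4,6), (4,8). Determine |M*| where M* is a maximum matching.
4 (matching: (1,7), (2,6), (3,8), (4,5); upper bound min(|L|,|R|) = min(4,4) = 4)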